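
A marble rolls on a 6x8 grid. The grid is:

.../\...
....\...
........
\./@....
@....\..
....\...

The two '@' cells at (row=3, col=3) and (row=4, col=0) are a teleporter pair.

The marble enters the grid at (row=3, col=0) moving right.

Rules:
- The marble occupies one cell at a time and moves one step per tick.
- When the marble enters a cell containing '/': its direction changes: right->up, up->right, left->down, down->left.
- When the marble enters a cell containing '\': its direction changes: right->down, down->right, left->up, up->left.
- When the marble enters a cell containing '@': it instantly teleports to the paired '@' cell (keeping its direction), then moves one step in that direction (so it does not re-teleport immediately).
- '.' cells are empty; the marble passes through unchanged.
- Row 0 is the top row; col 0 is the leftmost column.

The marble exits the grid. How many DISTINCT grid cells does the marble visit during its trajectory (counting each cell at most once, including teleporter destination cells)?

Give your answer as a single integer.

Step 1: enter (3,0), '\' deflects right->down, move down to (4,0)
Step 2: enter (4,0), '@' teleport (4,0)->(3,3), also enter (3,3), move down to (4,3)
Step 3: enter (4,3), '.' pass, move down to (5,3)
Step 4: enter (5,3), '.' pass, move down to (6,3)
Step 5: at (6,3) — EXIT via bottom edge, pos 3
Distinct cells visited: 5 (path length 5)

Answer: 5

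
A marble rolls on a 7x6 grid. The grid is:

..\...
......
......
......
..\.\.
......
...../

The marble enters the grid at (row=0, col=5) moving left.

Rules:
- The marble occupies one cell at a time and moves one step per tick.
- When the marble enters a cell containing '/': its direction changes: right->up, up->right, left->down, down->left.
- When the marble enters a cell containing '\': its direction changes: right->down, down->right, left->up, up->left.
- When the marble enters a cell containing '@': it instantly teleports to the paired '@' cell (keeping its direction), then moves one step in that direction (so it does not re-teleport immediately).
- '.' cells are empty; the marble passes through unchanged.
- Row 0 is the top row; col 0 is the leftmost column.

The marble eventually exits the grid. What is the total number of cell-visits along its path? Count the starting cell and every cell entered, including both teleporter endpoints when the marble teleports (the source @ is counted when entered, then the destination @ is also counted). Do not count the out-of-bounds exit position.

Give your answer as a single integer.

Answer: 4

Derivation:
Step 1: enter (0,5), '.' pass, move left to (0,4)
Step 2: enter (0,4), '.' pass, move left to (0,3)
Step 3: enter (0,3), '.' pass, move left to (0,2)
Step 4: enter (0,2), '\' deflects left->up, move up to (-1,2)
Step 5: at (-1,2) — EXIT via top edge, pos 2
Path length (cell visits): 4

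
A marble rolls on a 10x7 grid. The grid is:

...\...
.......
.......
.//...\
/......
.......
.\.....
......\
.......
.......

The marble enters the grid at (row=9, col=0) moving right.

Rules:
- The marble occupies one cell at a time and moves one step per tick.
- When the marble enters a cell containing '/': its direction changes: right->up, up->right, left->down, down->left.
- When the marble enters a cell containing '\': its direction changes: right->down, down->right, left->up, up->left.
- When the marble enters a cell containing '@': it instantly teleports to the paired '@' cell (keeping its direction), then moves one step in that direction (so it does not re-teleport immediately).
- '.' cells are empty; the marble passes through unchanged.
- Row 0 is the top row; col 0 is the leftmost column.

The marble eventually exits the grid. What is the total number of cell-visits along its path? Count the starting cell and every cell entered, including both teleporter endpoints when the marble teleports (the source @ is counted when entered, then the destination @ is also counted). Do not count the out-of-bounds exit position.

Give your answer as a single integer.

Answer: 7

Derivation:
Step 1: enter (9,0), '.' pass, move right to (9,1)
Step 2: enter (9,1), '.' pass, move right to (9,2)
Step 3: enter (9,2), '.' pass, move right to (9,3)
Step 4: enter (9,3), '.' pass, move right to (9,4)
Step 5: enter (9,4), '.' pass, move right to (9,5)
Step 6: enter (9,5), '.' pass, move right to (9,6)
Step 7: enter (9,6), '.' pass, move right to (9,7)
Step 8: at (9,7) — EXIT via right edge, pos 9
Path length (cell visits): 7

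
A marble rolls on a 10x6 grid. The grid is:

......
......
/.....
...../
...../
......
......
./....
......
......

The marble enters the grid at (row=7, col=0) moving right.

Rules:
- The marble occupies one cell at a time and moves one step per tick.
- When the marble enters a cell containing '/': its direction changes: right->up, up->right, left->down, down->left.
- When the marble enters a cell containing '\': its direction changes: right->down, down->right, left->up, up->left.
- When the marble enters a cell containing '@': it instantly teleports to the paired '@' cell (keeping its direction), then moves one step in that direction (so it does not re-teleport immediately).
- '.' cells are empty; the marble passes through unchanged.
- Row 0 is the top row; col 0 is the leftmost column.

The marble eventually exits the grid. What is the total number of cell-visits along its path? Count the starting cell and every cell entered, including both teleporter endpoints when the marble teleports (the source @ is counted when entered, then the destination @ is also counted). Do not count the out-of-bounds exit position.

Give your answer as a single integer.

Answer: 9

Derivation:
Step 1: enter (7,0), '.' pass, move right to (7,1)
Step 2: enter (7,1), '/' deflects right->up, move up to (6,1)
Step 3: enter (6,1), '.' pass, move up to (5,1)
Step 4: enter (5,1), '.' pass, move up to (4,1)
Step 5: enter (4,1), '.' pass, move up to (3,1)
Step 6: enter (3,1), '.' pass, move up to (2,1)
Step 7: enter (2,1), '.' pass, move up to (1,1)
Step 8: enter (1,1), '.' pass, move up to (0,1)
Step 9: enter (0,1), '.' pass, move up to (-1,1)
Step 10: at (-1,1) — EXIT via top edge, pos 1
Path length (cell visits): 9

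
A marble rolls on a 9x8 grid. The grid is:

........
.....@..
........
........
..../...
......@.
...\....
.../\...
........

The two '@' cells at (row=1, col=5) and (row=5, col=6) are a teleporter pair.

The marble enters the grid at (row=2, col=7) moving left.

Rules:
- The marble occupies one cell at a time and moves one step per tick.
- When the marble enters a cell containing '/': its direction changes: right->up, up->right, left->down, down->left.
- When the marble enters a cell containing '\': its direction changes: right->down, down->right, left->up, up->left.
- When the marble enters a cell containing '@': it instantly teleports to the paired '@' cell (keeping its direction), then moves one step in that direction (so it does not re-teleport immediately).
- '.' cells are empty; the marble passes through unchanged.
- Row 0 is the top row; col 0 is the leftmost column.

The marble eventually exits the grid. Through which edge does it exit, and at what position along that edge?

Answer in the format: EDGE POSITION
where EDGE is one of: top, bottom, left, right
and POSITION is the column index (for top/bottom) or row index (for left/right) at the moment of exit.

Answer: left 2

Derivation:
Step 1: enter (2,7), '.' pass, move left to (2,6)
Step 2: enter (2,6), '.' pass, move left to (2,5)
Step 3: enter (2,5), '.' pass, move left to (2,4)
Step 4: enter (2,4), '.' pass, move left to (2,3)
Step 5: enter (2,3), '.' pass, move left to (2,2)
Step 6: enter (2,2), '.' pass, move left to (2,1)
Step 7: enter (2,1), '.' pass, move left to (2,0)
Step 8: enter (2,0), '.' pass, move left to (2,-1)
Step 9: at (2,-1) — EXIT via left edge, pos 2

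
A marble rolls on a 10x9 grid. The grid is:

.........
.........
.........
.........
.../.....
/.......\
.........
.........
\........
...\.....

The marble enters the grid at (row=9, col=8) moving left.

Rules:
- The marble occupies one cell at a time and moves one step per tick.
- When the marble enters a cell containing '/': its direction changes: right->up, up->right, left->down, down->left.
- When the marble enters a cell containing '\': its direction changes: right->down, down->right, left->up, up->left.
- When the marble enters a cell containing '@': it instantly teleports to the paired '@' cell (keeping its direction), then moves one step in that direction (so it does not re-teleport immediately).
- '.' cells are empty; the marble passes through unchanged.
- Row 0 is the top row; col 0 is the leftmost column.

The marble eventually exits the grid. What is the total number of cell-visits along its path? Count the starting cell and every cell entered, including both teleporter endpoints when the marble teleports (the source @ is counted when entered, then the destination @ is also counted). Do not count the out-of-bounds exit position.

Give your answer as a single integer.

Answer: 16

Derivation:
Step 1: enter (9,8), '.' pass, move left to (9,7)
Step 2: enter (9,7), '.' pass, move left to (9,6)
Step 3: enter (9,6), '.' pass, move left to (9,5)
Step 4: enter (9,5), '.' pass, move left to (9,4)
Step 5: enter (9,4), '.' pass, move left to (9,3)
Step 6: enter (9,3), '\' deflects left->up, move up to (8,3)
Step 7: enter (8,3), '.' pass, move up to (7,3)
Step 8: enter (7,3), '.' pass, move up to (6,3)
Step 9: enter (6,3), '.' pass, move up to (5,3)
Step 10: enter (5,3), '.' pass, move up to (4,3)
Step 11: enter (4,3), '/' deflects up->right, move right to (4,4)
Step 12: enter (4,4), '.' pass, move right to (4,5)
Step 13: enter (4,5), '.' pass, move right to (4,6)
Step 14: enter (4,6), '.' pass, move right to (4,7)
Step 15: enter (4,7), '.' pass, move right to (4,8)
Step 16: enter (4,8), '.' pass, move right to (4,9)
Step 17: at (4,9) — EXIT via right edge, pos 4
Path length (cell visits): 16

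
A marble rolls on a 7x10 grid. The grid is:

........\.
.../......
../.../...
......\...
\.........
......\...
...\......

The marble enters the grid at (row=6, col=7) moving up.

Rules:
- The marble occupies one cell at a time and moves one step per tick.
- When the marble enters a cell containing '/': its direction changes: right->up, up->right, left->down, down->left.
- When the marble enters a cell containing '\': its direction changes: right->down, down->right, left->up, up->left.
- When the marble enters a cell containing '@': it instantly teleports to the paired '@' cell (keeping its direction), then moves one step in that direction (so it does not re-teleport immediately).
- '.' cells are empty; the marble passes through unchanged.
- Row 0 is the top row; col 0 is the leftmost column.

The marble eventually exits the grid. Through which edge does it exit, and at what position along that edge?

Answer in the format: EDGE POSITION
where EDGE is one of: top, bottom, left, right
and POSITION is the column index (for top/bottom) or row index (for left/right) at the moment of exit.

Answer: top 7

Derivation:
Step 1: enter (6,7), '.' pass, move up to (5,7)
Step 2: enter (5,7), '.' pass, move up to (4,7)
Step 3: enter (4,7), '.' pass, move up to (3,7)
Step 4: enter (3,7), '.' pass, move up to (2,7)
Step 5: enter (2,7), '.' pass, move up to (1,7)
Step 6: enter (1,7), '.' pass, move up to (0,7)
Step 7: enter (0,7), '.' pass, move up to (-1,7)
Step 8: at (-1,7) — EXIT via top edge, pos 7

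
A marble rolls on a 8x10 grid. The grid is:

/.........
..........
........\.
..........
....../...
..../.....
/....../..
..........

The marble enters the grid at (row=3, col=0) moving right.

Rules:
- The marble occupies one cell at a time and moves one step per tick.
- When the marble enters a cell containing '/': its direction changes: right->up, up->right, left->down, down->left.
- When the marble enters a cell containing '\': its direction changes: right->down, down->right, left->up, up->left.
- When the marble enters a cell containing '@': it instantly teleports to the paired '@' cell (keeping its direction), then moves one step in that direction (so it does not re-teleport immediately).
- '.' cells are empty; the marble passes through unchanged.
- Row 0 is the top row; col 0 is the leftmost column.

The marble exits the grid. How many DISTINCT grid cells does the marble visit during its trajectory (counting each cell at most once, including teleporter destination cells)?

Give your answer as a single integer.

Answer: 10

Derivation:
Step 1: enter (3,0), '.' pass, move right to (3,1)
Step 2: enter (3,1), '.' pass, move right to (3,2)
Step 3: enter (3,2), '.' pass, move right to (3,3)
Step 4: enter (3,3), '.' pass, move right to (3,4)
Step 5: enter (3,4), '.' pass, move right to (3,5)
Step 6: enter (3,5), '.' pass, move right to (3,6)
Step 7: enter (3,6), '.' pass, move right to (3,7)
Step 8: enter (3,7), '.' pass, move right to (3,8)
Step 9: enter (3,8), '.' pass, move right to (3,9)
Step 10: enter (3,9), '.' pass, move right to (3,10)
Step 11: at (3,10) — EXIT via right edge, pos 3
Distinct cells visited: 10 (path length 10)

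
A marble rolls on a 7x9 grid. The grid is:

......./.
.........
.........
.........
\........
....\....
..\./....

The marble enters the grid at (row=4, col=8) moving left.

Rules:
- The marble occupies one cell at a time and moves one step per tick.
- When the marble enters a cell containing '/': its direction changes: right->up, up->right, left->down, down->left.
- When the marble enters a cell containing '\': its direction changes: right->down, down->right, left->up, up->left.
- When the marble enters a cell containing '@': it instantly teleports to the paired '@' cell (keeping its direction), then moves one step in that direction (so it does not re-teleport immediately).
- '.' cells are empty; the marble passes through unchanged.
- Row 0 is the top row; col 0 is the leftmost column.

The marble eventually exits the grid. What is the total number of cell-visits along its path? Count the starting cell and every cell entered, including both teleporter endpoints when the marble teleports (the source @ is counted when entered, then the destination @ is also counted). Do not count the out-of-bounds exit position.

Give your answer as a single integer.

Answer: 13

Derivation:
Step 1: enter (4,8), '.' pass, move left to (4,7)
Step 2: enter (4,7), '.' pass, move left to (4,6)
Step 3: enter (4,6), '.' pass, move left to (4,5)
Step 4: enter (4,5), '.' pass, move left to (4,4)
Step 5: enter (4,4), '.' pass, move left to (4,3)
Step 6: enter (4,3), '.' pass, move left to (4,2)
Step 7: enter (4,2), '.' pass, move left to (4,1)
Step 8: enter (4,1), '.' pass, move left to (4,0)
Step 9: enter (4,0), '\' deflects left->up, move up to (3,0)
Step 10: enter (3,0), '.' pass, move up to (2,0)
Step 11: enter (2,0), '.' pass, move up to (1,0)
Step 12: enter (1,0), '.' pass, move up to (0,0)
Step 13: enter (0,0), '.' pass, move up to (-1,0)
Step 14: at (-1,0) — EXIT via top edge, pos 0
Path length (cell visits): 13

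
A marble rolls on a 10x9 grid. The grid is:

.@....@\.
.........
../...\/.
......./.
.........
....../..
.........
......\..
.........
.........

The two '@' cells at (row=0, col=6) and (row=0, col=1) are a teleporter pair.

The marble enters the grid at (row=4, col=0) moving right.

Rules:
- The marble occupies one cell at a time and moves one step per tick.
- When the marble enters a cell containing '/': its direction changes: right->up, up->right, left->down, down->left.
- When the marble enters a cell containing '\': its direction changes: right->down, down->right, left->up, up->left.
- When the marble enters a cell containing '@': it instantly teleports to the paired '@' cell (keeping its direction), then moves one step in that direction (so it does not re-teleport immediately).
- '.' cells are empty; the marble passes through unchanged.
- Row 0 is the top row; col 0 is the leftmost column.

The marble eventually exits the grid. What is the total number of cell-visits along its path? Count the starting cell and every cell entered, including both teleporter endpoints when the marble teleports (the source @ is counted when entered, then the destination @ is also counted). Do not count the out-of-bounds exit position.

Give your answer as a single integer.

Answer: 9

Derivation:
Step 1: enter (4,0), '.' pass, move right to (4,1)
Step 2: enter (4,1), '.' pass, move right to (4,2)
Step 3: enter (4,2), '.' pass, move right to (4,3)
Step 4: enter (4,3), '.' pass, move right to (4,4)
Step 5: enter (4,4), '.' pass, move right to (4,5)
Step 6: enter (4,5), '.' pass, move right to (4,6)
Step 7: enter (4,6), '.' pass, move right to (4,7)
Step 8: enter (4,7), '.' pass, move right to (4,8)
Step 9: enter (4,8), '.' pass, move right to (4,9)
Step 10: at (4,9) — EXIT via right edge, pos 4
Path length (cell visits): 9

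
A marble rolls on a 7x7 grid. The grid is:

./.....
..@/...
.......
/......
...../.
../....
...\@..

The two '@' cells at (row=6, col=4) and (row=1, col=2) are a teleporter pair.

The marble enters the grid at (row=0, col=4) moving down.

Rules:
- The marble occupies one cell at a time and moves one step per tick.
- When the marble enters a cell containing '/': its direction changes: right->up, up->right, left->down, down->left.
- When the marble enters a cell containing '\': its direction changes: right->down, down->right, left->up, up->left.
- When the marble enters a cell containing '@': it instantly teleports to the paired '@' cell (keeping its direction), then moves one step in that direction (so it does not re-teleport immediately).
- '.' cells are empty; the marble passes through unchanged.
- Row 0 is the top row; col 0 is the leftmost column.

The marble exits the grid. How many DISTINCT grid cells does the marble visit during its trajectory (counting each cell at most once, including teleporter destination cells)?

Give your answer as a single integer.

Step 1: enter (0,4), '.' pass, move down to (1,4)
Step 2: enter (1,4), '.' pass, move down to (2,4)
Step 3: enter (2,4), '.' pass, move down to (3,4)
Step 4: enter (3,4), '.' pass, move down to (4,4)
Step 5: enter (4,4), '.' pass, move down to (5,4)
Step 6: enter (5,4), '.' pass, move down to (6,4)
Step 7: enter (6,4), '@' teleport (6,4)->(1,2), also enter (1,2), move down to (2,2)
Step 8: enter (2,2), '.' pass, move down to (3,2)
Step 9: enter (3,2), '.' pass, move down to (4,2)
Step 10: enter (4,2), '.' pass, move down to (5,2)
Step 11: enter (5,2), '/' deflects down->left, move left to (5,1)
Step 12: enter (5,1), '.' pass, move left to (5,0)
Step 13: enter (5,0), '.' pass, move left to (5,-1)
Step 14: at (5,-1) — EXIT via left edge, pos 5
Distinct cells visited: 14 (path length 14)

Answer: 14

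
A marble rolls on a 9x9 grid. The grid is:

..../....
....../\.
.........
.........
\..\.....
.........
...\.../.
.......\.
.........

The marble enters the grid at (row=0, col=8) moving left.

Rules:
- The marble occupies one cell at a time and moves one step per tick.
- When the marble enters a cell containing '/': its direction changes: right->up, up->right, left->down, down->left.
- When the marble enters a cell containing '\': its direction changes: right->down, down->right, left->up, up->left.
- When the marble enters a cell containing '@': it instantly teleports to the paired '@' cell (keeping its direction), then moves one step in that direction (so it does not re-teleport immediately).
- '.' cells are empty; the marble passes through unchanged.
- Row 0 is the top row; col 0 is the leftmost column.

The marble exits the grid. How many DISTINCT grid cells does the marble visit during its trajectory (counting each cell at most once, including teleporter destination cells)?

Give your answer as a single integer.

Answer: 13

Derivation:
Step 1: enter (0,8), '.' pass, move left to (0,7)
Step 2: enter (0,7), '.' pass, move left to (0,6)
Step 3: enter (0,6), '.' pass, move left to (0,5)
Step 4: enter (0,5), '.' pass, move left to (0,4)
Step 5: enter (0,4), '/' deflects left->down, move down to (1,4)
Step 6: enter (1,4), '.' pass, move down to (2,4)
Step 7: enter (2,4), '.' pass, move down to (3,4)
Step 8: enter (3,4), '.' pass, move down to (4,4)
Step 9: enter (4,4), '.' pass, move down to (5,4)
Step 10: enter (5,4), '.' pass, move down to (6,4)
Step 11: enter (6,4), '.' pass, move down to (7,4)
Step 12: enter (7,4), '.' pass, move down to (8,4)
Step 13: enter (8,4), '.' pass, move down to (9,4)
Step 14: at (9,4) — EXIT via bottom edge, pos 4
Distinct cells visited: 13 (path length 13)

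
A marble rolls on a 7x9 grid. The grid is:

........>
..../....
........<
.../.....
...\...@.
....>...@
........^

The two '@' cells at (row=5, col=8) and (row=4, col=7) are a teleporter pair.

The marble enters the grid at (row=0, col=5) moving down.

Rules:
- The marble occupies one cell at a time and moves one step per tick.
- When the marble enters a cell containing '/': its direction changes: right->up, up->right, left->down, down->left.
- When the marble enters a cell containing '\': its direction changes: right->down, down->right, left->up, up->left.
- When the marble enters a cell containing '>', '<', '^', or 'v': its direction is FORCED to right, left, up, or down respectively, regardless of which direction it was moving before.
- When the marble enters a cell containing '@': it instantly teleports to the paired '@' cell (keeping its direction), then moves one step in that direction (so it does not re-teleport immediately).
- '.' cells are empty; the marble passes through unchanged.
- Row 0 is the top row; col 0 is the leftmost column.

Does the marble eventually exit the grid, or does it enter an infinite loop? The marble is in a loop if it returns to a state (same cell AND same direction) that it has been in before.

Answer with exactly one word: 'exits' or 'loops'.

Answer: exits

Derivation:
Step 1: enter (0,5), '.' pass, move down to (1,5)
Step 2: enter (1,5), '.' pass, move down to (2,5)
Step 3: enter (2,5), '.' pass, move down to (3,5)
Step 4: enter (3,5), '.' pass, move down to (4,5)
Step 5: enter (4,5), '.' pass, move down to (5,5)
Step 6: enter (5,5), '.' pass, move down to (6,5)
Step 7: enter (6,5), '.' pass, move down to (7,5)
Step 8: at (7,5) — EXIT via bottom edge, pos 5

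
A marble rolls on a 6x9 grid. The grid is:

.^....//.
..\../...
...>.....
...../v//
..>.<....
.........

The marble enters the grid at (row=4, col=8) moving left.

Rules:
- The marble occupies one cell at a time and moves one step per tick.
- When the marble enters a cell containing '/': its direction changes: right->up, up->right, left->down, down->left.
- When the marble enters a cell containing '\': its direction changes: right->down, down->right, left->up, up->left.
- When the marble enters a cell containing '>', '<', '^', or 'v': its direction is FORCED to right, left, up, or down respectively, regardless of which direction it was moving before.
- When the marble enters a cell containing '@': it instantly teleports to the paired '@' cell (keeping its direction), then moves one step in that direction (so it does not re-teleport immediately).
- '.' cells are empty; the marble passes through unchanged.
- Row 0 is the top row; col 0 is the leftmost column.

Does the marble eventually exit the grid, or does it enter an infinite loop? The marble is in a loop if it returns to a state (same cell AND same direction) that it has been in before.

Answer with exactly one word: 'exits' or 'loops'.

Answer: loops

Derivation:
Step 1: enter (4,8), '.' pass, move left to (4,7)
Step 2: enter (4,7), '.' pass, move left to (4,6)
Step 3: enter (4,6), '.' pass, move left to (4,5)
Step 4: enter (4,5), '.' pass, move left to (4,4)
Step 5: enter (4,4), '<' forces left->left, move left to (4,3)
Step 6: enter (4,3), '.' pass, move left to (4,2)
Step 7: enter (4,2), '>' forces left->right, move right to (4,3)
Step 8: enter (4,3), '.' pass, move right to (4,4)
Step 9: enter (4,4), '<' forces right->left, move left to (4,3)
Step 10: at (4,3) dir=left — LOOP DETECTED (seen before)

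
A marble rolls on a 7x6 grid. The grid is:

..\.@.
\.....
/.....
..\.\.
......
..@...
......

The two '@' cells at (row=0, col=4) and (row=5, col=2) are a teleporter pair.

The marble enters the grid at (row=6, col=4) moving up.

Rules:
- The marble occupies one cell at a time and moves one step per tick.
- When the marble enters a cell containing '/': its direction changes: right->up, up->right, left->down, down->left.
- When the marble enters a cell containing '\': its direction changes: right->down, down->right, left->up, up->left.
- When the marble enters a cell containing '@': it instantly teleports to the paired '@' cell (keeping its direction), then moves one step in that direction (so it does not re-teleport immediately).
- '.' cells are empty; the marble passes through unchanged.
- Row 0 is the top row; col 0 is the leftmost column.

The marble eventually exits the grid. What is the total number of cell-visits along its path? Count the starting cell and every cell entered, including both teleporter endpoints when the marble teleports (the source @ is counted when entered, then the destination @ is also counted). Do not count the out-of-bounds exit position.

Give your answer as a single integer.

Answer: 11

Derivation:
Step 1: enter (6,4), '.' pass, move up to (5,4)
Step 2: enter (5,4), '.' pass, move up to (4,4)
Step 3: enter (4,4), '.' pass, move up to (3,4)
Step 4: enter (3,4), '\' deflects up->left, move left to (3,3)
Step 5: enter (3,3), '.' pass, move left to (3,2)
Step 6: enter (3,2), '\' deflects left->up, move up to (2,2)
Step 7: enter (2,2), '.' pass, move up to (1,2)
Step 8: enter (1,2), '.' pass, move up to (0,2)
Step 9: enter (0,2), '\' deflects up->left, move left to (0,1)
Step 10: enter (0,1), '.' pass, move left to (0,0)
Step 11: enter (0,0), '.' pass, move left to (0,-1)
Step 12: at (0,-1) — EXIT via left edge, pos 0
Path length (cell visits): 11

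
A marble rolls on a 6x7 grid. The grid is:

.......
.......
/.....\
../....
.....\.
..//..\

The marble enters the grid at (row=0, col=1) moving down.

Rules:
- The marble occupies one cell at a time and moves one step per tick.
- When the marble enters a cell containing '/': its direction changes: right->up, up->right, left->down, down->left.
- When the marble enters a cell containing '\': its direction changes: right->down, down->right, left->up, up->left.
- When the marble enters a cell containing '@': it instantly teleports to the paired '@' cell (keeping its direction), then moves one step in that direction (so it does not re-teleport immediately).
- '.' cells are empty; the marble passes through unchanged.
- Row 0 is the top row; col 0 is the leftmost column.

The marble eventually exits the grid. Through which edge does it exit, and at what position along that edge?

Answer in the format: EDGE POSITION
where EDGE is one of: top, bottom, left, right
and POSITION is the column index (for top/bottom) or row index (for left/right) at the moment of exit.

Step 1: enter (0,1), '.' pass, move down to (1,1)
Step 2: enter (1,1), '.' pass, move down to (2,1)
Step 3: enter (2,1), '.' pass, move down to (3,1)
Step 4: enter (3,1), '.' pass, move down to (4,1)
Step 5: enter (4,1), '.' pass, move down to (5,1)
Step 6: enter (5,1), '.' pass, move down to (6,1)
Step 7: at (6,1) — EXIT via bottom edge, pos 1

Answer: bottom 1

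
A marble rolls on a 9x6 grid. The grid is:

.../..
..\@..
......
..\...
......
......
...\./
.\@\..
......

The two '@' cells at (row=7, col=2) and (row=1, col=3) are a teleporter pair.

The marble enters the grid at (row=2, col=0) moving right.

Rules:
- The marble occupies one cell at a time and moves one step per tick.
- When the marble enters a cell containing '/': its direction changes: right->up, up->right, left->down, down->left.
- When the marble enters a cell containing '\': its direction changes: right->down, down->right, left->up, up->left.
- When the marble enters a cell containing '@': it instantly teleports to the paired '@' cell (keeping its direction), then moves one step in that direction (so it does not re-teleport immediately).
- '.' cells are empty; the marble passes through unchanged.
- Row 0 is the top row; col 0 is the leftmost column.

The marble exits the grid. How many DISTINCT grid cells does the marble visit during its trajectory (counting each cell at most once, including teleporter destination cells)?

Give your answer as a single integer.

Step 1: enter (2,0), '.' pass, move right to (2,1)
Step 2: enter (2,1), '.' pass, move right to (2,2)
Step 3: enter (2,2), '.' pass, move right to (2,3)
Step 4: enter (2,3), '.' pass, move right to (2,4)
Step 5: enter (2,4), '.' pass, move right to (2,5)
Step 6: enter (2,5), '.' pass, move right to (2,6)
Step 7: at (2,6) — EXIT via right edge, pos 2
Distinct cells visited: 6 (path length 6)

Answer: 6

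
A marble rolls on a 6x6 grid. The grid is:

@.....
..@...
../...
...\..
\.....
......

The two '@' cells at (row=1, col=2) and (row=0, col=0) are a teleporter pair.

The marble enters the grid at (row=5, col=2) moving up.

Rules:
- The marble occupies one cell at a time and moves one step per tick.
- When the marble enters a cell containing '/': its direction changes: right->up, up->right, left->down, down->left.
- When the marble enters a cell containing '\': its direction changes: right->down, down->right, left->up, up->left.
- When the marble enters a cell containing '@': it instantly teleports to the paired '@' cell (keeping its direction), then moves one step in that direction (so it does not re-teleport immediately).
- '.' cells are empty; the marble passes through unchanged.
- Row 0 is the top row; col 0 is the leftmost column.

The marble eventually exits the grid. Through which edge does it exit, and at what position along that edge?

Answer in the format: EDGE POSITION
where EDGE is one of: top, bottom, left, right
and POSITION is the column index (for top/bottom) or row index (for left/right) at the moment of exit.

Step 1: enter (5,2), '.' pass, move up to (4,2)
Step 2: enter (4,2), '.' pass, move up to (3,2)
Step 3: enter (3,2), '.' pass, move up to (2,2)
Step 4: enter (2,2), '/' deflects up->right, move right to (2,3)
Step 5: enter (2,3), '.' pass, move right to (2,4)
Step 6: enter (2,4), '.' pass, move right to (2,5)
Step 7: enter (2,5), '.' pass, move right to (2,6)
Step 8: at (2,6) — EXIT via right edge, pos 2

Answer: right 2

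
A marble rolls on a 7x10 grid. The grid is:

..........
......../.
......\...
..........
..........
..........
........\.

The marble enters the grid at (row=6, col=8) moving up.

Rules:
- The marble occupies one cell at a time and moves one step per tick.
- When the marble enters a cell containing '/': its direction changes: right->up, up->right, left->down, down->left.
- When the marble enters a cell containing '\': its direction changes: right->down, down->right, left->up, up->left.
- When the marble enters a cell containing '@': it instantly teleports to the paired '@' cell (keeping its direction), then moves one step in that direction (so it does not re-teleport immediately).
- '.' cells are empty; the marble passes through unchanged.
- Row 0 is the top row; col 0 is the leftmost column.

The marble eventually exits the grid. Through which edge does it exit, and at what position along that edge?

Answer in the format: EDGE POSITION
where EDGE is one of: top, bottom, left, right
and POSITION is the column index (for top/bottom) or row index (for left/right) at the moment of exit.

Answer: left 6

Derivation:
Step 1: enter (6,8), '\' deflects up->left, move left to (6,7)
Step 2: enter (6,7), '.' pass, move left to (6,6)
Step 3: enter (6,6), '.' pass, move left to (6,5)
Step 4: enter (6,5), '.' pass, move left to (6,4)
Step 5: enter (6,4), '.' pass, move left to (6,3)
Step 6: enter (6,3), '.' pass, move left to (6,2)
Step 7: enter (6,2), '.' pass, move left to (6,1)
Step 8: enter (6,1), '.' pass, move left to (6,0)
Step 9: enter (6,0), '.' pass, move left to (6,-1)
Step 10: at (6,-1) — EXIT via left edge, pos 6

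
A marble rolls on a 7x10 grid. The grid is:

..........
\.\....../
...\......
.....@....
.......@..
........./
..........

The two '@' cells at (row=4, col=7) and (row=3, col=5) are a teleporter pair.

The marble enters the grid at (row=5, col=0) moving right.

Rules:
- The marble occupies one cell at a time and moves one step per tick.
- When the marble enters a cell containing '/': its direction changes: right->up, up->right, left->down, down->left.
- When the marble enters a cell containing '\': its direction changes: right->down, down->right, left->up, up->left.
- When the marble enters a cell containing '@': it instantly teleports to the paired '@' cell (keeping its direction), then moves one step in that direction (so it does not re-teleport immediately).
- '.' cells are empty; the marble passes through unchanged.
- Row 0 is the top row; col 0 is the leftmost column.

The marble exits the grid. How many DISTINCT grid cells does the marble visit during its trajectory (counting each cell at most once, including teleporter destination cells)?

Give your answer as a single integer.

Step 1: enter (5,0), '.' pass, move right to (5,1)
Step 2: enter (5,1), '.' pass, move right to (5,2)
Step 3: enter (5,2), '.' pass, move right to (5,3)
Step 4: enter (5,3), '.' pass, move right to (5,4)
Step 5: enter (5,4), '.' pass, move right to (5,5)
Step 6: enter (5,5), '.' pass, move right to (5,6)
Step 7: enter (5,6), '.' pass, move right to (5,7)
Step 8: enter (5,7), '.' pass, move right to (5,8)
Step 9: enter (5,8), '.' pass, move right to (5,9)
Step 10: enter (5,9), '/' deflects right->up, move up to (4,9)
Step 11: enter (4,9), '.' pass, move up to (3,9)
Step 12: enter (3,9), '.' pass, move up to (2,9)
Step 13: enter (2,9), '.' pass, move up to (1,9)
Step 14: enter (1,9), '/' deflects up->right, move right to (1,10)
Step 15: at (1,10) — EXIT via right edge, pos 1
Distinct cells visited: 14 (path length 14)

Answer: 14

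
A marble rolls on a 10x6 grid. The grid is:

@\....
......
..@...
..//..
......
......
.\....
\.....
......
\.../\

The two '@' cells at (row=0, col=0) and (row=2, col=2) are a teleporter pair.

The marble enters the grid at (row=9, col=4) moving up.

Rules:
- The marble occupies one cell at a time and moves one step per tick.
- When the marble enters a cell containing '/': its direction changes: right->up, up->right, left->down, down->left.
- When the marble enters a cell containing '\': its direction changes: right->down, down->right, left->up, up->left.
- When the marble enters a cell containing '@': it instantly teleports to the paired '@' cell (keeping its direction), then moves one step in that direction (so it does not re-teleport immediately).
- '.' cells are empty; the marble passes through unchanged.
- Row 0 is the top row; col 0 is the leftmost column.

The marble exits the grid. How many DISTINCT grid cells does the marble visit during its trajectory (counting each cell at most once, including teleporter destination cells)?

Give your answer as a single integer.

Step 1: enter (9,4), '/' deflects up->right, move right to (9,5)
Step 2: enter (9,5), '\' deflects right->down, move down to (10,5)
Step 3: at (10,5) — EXIT via bottom edge, pos 5
Distinct cells visited: 2 (path length 2)

Answer: 2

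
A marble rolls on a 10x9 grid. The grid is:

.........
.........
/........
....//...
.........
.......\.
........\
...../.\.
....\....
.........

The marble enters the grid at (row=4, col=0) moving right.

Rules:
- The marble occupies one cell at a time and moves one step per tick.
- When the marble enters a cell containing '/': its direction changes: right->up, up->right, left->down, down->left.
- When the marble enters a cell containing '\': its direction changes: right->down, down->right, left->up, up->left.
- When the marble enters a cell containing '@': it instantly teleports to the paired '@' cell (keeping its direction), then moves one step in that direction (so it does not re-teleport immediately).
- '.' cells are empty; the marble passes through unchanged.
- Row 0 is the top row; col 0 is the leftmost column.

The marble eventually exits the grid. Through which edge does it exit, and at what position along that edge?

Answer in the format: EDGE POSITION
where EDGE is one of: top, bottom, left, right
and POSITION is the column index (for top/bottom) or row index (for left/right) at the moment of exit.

Step 1: enter (4,0), '.' pass, move right to (4,1)
Step 2: enter (4,1), '.' pass, move right to (4,2)
Step 3: enter (4,2), '.' pass, move right to (4,3)
Step 4: enter (4,3), '.' pass, move right to (4,4)
Step 5: enter (4,4), '.' pass, move right to (4,5)
Step 6: enter (4,5), '.' pass, move right to (4,6)
Step 7: enter (4,6), '.' pass, move right to (4,7)
Step 8: enter (4,7), '.' pass, move right to (4,8)
Step 9: enter (4,8), '.' pass, move right to (4,9)
Step 10: at (4,9) — EXIT via right edge, pos 4

Answer: right 4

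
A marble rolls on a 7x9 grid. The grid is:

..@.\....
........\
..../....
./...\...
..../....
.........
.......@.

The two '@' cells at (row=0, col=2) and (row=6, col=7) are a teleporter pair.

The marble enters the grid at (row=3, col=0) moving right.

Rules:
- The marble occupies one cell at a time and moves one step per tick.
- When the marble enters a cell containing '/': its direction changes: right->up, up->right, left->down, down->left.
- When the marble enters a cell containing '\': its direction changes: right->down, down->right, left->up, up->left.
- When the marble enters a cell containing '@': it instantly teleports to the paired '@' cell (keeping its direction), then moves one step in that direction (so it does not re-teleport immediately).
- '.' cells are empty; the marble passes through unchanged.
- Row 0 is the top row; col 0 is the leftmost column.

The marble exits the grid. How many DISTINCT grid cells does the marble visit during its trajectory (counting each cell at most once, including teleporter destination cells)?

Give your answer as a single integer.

Step 1: enter (3,0), '.' pass, move right to (3,1)
Step 2: enter (3,1), '/' deflects right->up, move up to (2,1)
Step 3: enter (2,1), '.' pass, move up to (1,1)
Step 4: enter (1,1), '.' pass, move up to (0,1)
Step 5: enter (0,1), '.' pass, move up to (-1,1)
Step 6: at (-1,1) — EXIT via top edge, pos 1
Distinct cells visited: 5 (path length 5)

Answer: 5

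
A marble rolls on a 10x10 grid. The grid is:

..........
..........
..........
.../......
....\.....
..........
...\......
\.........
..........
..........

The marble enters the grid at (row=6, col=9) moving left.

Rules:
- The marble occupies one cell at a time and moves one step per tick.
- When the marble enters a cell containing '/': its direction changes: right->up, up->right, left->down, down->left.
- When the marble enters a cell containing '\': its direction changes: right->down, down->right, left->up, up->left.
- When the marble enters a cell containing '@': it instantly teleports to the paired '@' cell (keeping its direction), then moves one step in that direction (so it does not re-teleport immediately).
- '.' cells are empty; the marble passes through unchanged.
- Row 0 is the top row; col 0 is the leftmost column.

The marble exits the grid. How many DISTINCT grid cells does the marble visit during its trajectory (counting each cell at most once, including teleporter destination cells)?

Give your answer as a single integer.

Step 1: enter (6,9), '.' pass, move left to (6,8)
Step 2: enter (6,8), '.' pass, move left to (6,7)
Step 3: enter (6,7), '.' pass, move left to (6,6)
Step 4: enter (6,6), '.' pass, move left to (6,5)
Step 5: enter (6,5), '.' pass, move left to (6,4)
Step 6: enter (6,4), '.' pass, move left to (6,3)
Step 7: enter (6,3), '\' deflects left->up, move up to (5,3)
Step 8: enter (5,3), '.' pass, move up to (4,3)
Step 9: enter (4,3), '.' pass, move up to (3,3)
Step 10: enter (3,3), '/' deflects up->right, move right to (3,4)
Step 11: enter (3,4), '.' pass, move right to (3,5)
Step 12: enter (3,5), '.' pass, move right to (3,6)
Step 13: enter (3,6), '.' pass, move right to (3,7)
Step 14: enter (3,7), '.' pass, move right to (3,8)
Step 15: enter (3,8), '.' pass, move right to (3,9)
Step 16: enter (3,9), '.' pass, move right to (3,10)
Step 17: at (3,10) — EXIT via right edge, pos 3
Distinct cells visited: 16 (path length 16)

Answer: 16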